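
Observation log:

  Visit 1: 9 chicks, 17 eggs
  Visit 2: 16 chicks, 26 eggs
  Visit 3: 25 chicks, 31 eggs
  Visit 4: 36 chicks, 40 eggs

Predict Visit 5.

Chicks: 9, 16, 25, 36 → 49 (perfect squares: 3², 4², 5², …).
Eggs: alternating steps +9, +5, +9, +5, …; 17, 26, 31, 40 → 45.
Putting it together: 49 chicks, 45 eggs.

49 chicks, 45 eggs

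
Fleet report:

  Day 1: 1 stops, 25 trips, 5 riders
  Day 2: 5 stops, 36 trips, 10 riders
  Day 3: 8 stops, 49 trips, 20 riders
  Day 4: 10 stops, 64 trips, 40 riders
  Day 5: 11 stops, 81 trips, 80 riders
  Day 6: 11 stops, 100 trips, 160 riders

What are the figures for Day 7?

10 stops, 121 trips, 320 riders

Stops: differences are 4, 3, 2, … (decreasing by 1 each time); 1, 5, 8, 10, 11, 11 → 10.
Trips: perfect squares: 5², 6², 7², …, so 25, 36, 49, 64, 81, 100 → 121.
Riders: ×2 each step, so 5, 10, 20, 40, 80, 160 → 320.
Putting it together: 10 stops, 121 trips, 320 riders.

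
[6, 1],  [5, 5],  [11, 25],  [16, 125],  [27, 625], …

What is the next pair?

[43, 3125]

First component: each term is the sum of the two before it, so 6, 5, 11, 16, 27 → 43.
Second component: ×5 each step, so 1, 5, 25, 125, 625 → 3125.
So the next pair is [43, 3125].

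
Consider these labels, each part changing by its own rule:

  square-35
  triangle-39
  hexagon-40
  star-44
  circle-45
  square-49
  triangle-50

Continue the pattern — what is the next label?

hexagon-54

Shape: repeats square → triangle → hexagon → star → circle; square, triangle, hexagon, star, circle, square, triangle → hexagon.
Second component: alternating steps +4, +1, +4, +1, …, so 35, 39, 40, 44, 45, 49, 50 → 54.
Putting it together: hexagon-54.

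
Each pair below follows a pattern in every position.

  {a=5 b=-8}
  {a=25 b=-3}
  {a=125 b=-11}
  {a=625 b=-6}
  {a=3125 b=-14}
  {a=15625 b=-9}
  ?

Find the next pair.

For the a, ×5 each step: 5, 25, 125, 625, 3125, 15625 → 78125.
B — alternating steps +5, −8, +5, −8, …: -8, -3, -11, -6, -14, -9 → -17.
So the next pair is {a=78125 b=-17}.

{a=78125 b=-17}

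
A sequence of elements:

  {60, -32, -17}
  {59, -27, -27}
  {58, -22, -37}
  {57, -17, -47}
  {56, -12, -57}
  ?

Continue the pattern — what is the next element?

First component — −1 each step: 60, 59, 58, 57, 56 → 55.
Second component — +5 each step: -32, -27, -22, -17, -12 → -7.
Third component goes -17, -27, -37, -47, -57 → -67 (−10 each step).
Combining the parts gives {55, -7, -67}.

{55, -7, -67}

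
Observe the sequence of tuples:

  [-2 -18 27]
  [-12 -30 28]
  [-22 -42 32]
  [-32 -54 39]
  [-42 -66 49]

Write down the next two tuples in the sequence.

First value: −10 each step, so -2, -12, -22, -32, -42 → -52 → -62.
Second value goes -18, -30, -42, -54, -66 → -78 → -90 (−12 each step).
Third value: differences are 1, 4, 7, … (increasing by 3 each time), so 27, 28, 32, 39, 49 → 62 → 78.
Putting the parts together: [-52 -78 62] and then [-62 -90 78].

[-52 -78 62], [-62 -90 78]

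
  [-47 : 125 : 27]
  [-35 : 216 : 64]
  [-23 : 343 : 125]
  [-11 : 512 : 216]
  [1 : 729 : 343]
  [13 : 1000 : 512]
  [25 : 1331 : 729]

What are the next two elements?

[37 : 1728 : 1000], [49 : 2197 : 1331]

First component — +12 each step: -47, -35, -23, -11, 1, 13, 25 → 37 → 49.
Second component goes 125, 216, 343, 512, 729, 1000, 1331 → 1728 → 2197 (perfect cubes: 5³, 6³, 7³, …).
Third component goes 27, 64, 125, 216, 343, 512, 729 → 1000 → 1331 (perfect cubes: 3³, 4³, 5³, …).
So the next two elements are [37 : 1728 : 1000] and [49 : 2197 : 1331].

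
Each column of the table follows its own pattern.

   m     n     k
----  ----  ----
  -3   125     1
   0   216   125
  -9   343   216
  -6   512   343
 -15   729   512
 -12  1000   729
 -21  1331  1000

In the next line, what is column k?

1331

Column n: 125, 216, 343, 512, 729, 1000, 1331 → 1728 (perfect cubes: 5³, 6³, 7³, …).
Column k: always the previous value of the column n, so 1, 125, 216, 343, 512, 729, 1000 → 1331.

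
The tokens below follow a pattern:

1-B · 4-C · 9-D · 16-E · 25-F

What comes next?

36-G

For the first component, perfect squares: 1², 2², 3², …: 1, 4, 9, 16, 25 → 36.
Letter: B, C, D, E, F → G (letters move forward 1 place in the alphabet).
Putting it together: 36-G.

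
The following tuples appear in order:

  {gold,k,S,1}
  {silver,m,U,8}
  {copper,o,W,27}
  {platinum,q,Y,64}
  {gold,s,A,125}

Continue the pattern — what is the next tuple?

{silver,u,C,216}

For the metal, repeats gold → silver → copper → platinum: gold, silver, copper, platinum, gold → silver.
First letter — letters move forward 2 places in the alphabet: k, m, o, q, s → u.
Second letter: letters move forward 2 places in the alphabet, wrapping Z→A; S, U, W, Y, A → C.
Fourth slot: 1, 8, 27, 64, 125 → 216 (perfect cubes: 1³, 2³, 3³, …).
Combining the parts gives {silver,u,C,216}.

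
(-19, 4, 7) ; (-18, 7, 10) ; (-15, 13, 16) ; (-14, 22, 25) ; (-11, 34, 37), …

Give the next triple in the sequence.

(-10, 49, 52)

First value — alternating steps +1, +3, +1, +3, …: -19, -18, -15, -14, -11 → -10.
Second value — differences are 3, 6, 9, … (increasing by 3 each time): 4, 7, 13, 22, 34 → 49.
Third value goes 7, 10, 16, 25, 37 → 52 (always 3 more than the second value).
So the next triple is (-10, 49, 52).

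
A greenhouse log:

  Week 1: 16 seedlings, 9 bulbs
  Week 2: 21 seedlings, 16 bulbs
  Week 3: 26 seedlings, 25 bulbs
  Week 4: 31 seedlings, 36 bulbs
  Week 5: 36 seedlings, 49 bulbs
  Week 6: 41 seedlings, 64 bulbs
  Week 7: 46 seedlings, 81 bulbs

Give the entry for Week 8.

Seedlings: +5 each step, so 16, 21, 26, 31, 36, 41, 46 → 51.
Bulbs goes 9, 16, 25, 36, 49, 64, 81 → 100 (perfect squares: 3², 4², 5², …).
Combining the parts gives 51 seedlings, 100 bulbs.

51 seedlings, 100 bulbs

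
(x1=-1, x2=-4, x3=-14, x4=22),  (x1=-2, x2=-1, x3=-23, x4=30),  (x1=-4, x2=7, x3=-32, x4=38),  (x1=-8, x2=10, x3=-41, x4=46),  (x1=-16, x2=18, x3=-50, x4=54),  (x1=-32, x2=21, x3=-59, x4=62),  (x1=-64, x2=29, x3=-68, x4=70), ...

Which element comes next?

X1: -1, -2, -4, -8, -16, -32, -64 → -128 (×2 each step).
For the x2, alternating steps +3, +8, +3, +8, …: -4, -1, 7, 10, 18, 21, 29 → 32.
X3: −9 each step, so -14, -23, -32, -41, -50, -59, -68 → -77.
X4: +8 each step; 22, 30, 38, 46, 54, 62, 70 → 78.
Putting it together: (x1=-128, x2=32, x3=-77, x4=78).

(x1=-128, x2=32, x3=-77, x4=78)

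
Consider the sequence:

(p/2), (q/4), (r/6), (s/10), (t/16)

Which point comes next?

Letter: letters move forward 1 place in the alphabet; p, q, r, s, t → u.
Second slot — each term is the sum of the two before it: 2, 4, 6, 10, 16 → 26.
Combining the parts gives (u/26).

(u/26)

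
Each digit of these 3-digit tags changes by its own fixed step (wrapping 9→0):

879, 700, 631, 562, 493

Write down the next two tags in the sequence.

First digit: −1 each step, mod 10, so 8, 7, 6, 5, 4 → 3 → 2.
For the second digit, +3 each step, mod 10: 7, 0, 3, 6, 9 → 2 → 5.
Third digit — +1 each step, mod 10: 9, 0, 1, 2, 3 → 4 → 5.
So the next two tags are 324 and 255.

324, 255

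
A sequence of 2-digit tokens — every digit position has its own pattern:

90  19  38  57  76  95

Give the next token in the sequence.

First digit: +2 each step, mod 10; 9, 1, 3, 5, 7, 9 → 1.
Second digit: −1 each step, mod 10; 0, 9, 8, 7, 6, 5 → 4.
So the next token is 14.

14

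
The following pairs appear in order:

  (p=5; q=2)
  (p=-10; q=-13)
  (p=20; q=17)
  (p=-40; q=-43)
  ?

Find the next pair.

(p=80; q=77)

P: ×(-2) each step, so 5, -10, 20, -40 → 80.
For the q, always 3 less than the p: 2, -13, 17, -43 → 77.
Combining the parts gives (p=80; q=77).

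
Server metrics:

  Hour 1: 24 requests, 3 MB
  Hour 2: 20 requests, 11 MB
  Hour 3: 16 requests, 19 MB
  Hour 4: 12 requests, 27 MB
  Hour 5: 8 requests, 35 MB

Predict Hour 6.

4 requests, 43 MB

Requests: 24, 20, 16, 12, 8 → 4 (−4 each step).
MB: 3, 11, 19, 27, 35 → 43 (+8 each step).
Combining the parts gives 4 requests, 43 MB.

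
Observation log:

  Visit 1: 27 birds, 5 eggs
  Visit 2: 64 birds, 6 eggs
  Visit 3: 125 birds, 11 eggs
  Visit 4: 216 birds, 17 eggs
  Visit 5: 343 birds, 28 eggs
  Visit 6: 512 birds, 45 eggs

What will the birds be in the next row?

For the birds, perfect cubes: 3³, 4³, 5³, …: 27, 64, 125, 216, 343, 512 → 729.

729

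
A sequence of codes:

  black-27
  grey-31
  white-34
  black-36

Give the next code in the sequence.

grey-37

Shade goes black, grey, white, black → grey (repeats black → grey → white).
For the second component, differences are 4, 3, 2, … (decreasing by 1 each time): 27, 31, 34, 36 → 37.
Combining the parts gives grey-37.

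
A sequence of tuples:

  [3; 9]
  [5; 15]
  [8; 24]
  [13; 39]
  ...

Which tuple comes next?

[21; 63]

First slot: each term is the sum of the two before it, so 3, 5, 8, 13 → 21.
Second slot: always 3 × the first slot; 9, 15, 24, 39 → 63.
So the next tuple is [21; 63].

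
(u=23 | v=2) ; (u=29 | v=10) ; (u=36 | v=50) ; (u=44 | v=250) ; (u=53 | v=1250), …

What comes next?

U: differences are 6, 7, 8, … (increasing by 1 each time), so 23, 29, 36, 44, 53 → 63.
For the v, ×5 each step: 2, 10, 50, 250, 1250 → 6250.
So the next element is (u=63 | v=6250).

(u=63 | v=6250)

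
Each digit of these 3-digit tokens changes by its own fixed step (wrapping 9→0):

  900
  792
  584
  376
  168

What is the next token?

First digit goes 9, 7, 5, 3, 1 → 9 (−2 each step, mod 10).
Second digit — −1 each step, mod 10: 0, 9, 8, 7, 6 → 5.
Third digit: 0, 2, 4, 6, 8 → 0 (+2 each step, mod 10).
So the next token is 950.

950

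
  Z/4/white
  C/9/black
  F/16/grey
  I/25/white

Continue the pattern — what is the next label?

L/36/black

Letter goes Z, C, F, I → L (letters move forward 3 places in the alphabet, wrapping Z→A).
Second component: perfect squares: 2², 3², 4², …, so 4, 9, 16, 25 → 36.
Shade goes white, black, grey, white → black (repeats white → black → grey).
Putting it together: L/36/black.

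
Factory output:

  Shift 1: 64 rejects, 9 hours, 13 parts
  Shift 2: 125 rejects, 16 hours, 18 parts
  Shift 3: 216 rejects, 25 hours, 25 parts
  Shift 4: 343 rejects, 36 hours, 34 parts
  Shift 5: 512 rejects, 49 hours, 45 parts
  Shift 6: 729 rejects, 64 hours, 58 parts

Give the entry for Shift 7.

Rejects — perfect cubes: 4³, 5³, 6³, …: 64, 125, 216, 343, 512, 729 → 1000.
Hours: 9, 16, 25, 36, 49, 64 → 81 (perfect squares: 3², 4², 5², …).
Parts: 13, 18, 25, 34, 45, 58 → 73 (differences are 5, 7, 9, … (increasing by 2 each time)).
So the next line is 1000 rejects, 81 hours, 73 parts.

1000 rejects, 81 hours, 73 parts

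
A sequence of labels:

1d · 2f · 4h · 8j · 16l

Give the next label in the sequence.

For the first component, ×2 each step: 1, 2, 4, 8, 16 → 32.
Letter — letters move forward 2 places in the alphabet: d, f, h, j, l → n.
Combining the parts gives 32n.

32n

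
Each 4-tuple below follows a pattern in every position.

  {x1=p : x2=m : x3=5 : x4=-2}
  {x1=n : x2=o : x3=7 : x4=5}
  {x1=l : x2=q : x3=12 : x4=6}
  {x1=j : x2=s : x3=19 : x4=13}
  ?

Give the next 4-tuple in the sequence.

{x1=h : x2=u : x3=31 : x4=14}

X1: p, n, l, j → h (letters move back 2 places in the alphabet).
X2: m, o, q, s → u (letters move forward 2 places in the alphabet).
X3 — each term is the sum of the two before it: 5, 7, 12, 19 → 31.
X4: alternating steps +7, +1, +7, +1, …; -2, 5, 6, 13 → 14.
So the next 4-tuple is {x1=h : x2=u : x3=31 : x4=14}.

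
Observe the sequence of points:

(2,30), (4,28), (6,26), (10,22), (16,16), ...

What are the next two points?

(26,6), (42,-10)

First slot: 2, 4, 6, 10, 16 → 26 → 42 (each term is the sum of the two before it).
Second slot — together with the first slot always sums to 32: 30, 28, 26, 22, 16 → 6 → -10.
So the next two points are (26,6) and (42,-10).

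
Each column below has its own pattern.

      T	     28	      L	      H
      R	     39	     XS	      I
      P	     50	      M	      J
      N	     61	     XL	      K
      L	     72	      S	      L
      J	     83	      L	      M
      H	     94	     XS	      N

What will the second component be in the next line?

Second component: +11 each step; 28, 39, 50, 61, 72, 83, 94 → 105.

105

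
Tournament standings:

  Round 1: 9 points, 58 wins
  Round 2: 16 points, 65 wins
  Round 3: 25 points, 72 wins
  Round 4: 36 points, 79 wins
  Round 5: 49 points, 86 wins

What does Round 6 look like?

64 points, 93 wins

Points: 9, 16, 25, 36, 49 → 64 (perfect squares: 3², 4², 5², …).
Wins — +7 each step: 58, 65, 72, 79, 86 → 93.
Putting it together: 64 points, 93 wins.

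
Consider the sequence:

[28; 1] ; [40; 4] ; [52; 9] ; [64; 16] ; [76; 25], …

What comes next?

[88; 36]

First value: +12 each step; 28, 40, 52, 64, 76 → 88.
Second value: 1, 4, 9, 16, 25 → 36 (perfect squares: 1², 2², 3², …).
Combining the parts gives [88; 36].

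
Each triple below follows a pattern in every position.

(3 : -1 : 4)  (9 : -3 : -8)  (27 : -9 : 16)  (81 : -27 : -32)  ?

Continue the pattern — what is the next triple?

(243 : -81 : 64)

For the first part, ×3 each step: 3, 9, 27, 81 → 243.
Second part — ×3 each step: -1, -3, -9, -27 → -81.
For the third part, ×(-2) each step: 4, -8, 16, -32 → 64.
Putting it together: (243 : -81 : 64).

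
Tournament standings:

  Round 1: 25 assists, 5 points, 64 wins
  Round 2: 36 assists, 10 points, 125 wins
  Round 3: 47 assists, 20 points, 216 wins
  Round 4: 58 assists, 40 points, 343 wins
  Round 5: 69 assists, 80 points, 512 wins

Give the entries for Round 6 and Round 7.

For the assists, +11 each step: 25, 36, 47, 58, 69 → 80 → 91.
Points: ×2 each step, so 5, 10, 20, 40, 80 → 160 → 320.
Wins: 64, 125, 216, 343, 512 → 729 → 1000 (perfect cubes: 4³, 5³, 6³, …).
So the next two rows are 80 assists, 160 points, 729 wins and 91 assists, 320 points, 1000 wins.

80 assists, 160 points, 729 wins; 91 assists, 320 points, 1000 wins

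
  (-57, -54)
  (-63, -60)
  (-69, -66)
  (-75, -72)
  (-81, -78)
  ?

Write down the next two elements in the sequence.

First part: -57, -63, -69, -75, -81 → -87 → -93 (−6 each step).
Second part goes -54, -60, -66, -72, -78 → -84 → -90 (always 3 more than the first part).
Putting the parts together: (-87, -84) and then (-93, -90).

(-87, -84), (-93, -90)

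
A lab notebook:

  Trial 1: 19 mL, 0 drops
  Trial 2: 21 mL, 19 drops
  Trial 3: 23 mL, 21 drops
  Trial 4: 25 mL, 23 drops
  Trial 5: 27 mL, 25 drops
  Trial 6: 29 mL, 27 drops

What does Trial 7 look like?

For the mL, +2 each step: 19, 21, 23, 25, 27, 29 → 31.
For the drops, always the previous value of the mL: 0, 19, 21, 23, 25, 27 → 29.
So the next line is 31 mL, 29 drops.

31 mL, 29 drops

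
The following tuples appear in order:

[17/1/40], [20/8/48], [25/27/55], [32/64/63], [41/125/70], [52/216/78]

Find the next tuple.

First coordinate — differences are 3, 5, 7, … (increasing by 2 each time): 17, 20, 25, 32, 41, 52 → 65.
Second coordinate: perfect cubes: 1³, 2³, 3³, …, so 1, 8, 27, 64, 125, 216 → 343.
For the third coordinate, alternating steps +8, +7, +8, +7, …: 40, 48, 55, 63, 70, 78 → 85.
Putting it together: [65/343/85].

[65/343/85]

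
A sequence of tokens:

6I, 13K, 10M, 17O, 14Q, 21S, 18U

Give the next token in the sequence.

First component: alternating steps +7, −3, +7, −3, …; 6, 13, 10, 17, 14, 21, 18 → 25.
Letter: I, K, M, O, Q, S, U → W (letters move forward 2 places in the alphabet).
So the next token is 25W.

25W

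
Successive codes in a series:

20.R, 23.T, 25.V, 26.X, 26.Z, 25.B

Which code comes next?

First component: differences are 3, 2, 1, … (decreasing by 1 each time); 20, 23, 25, 26, 26, 25 → 23.
For the letter, letters move forward 2 places in the alphabet, wrapping Z→A: R, T, V, X, Z, B → D.
Putting it together: 23.D.

23.D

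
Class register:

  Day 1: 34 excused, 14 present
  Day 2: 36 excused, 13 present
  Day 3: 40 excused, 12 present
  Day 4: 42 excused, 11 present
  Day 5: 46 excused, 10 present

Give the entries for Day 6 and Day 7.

48 excused, 9 present; 52 excused, 8 present

Excused: alternating steps +2, +4, +2, +4, …; 34, 36, 40, 42, 46 → 48 → 52.
Present: −1 each step, so 14, 13, 12, 11, 10 → 9 → 8.
So the next two rows are 48 excused, 9 present and 52 excused, 8 present.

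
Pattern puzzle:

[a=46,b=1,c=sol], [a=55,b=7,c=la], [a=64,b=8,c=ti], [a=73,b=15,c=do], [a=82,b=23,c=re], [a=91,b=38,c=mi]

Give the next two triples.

[a=100,b=61,c=fa], [a=109,b=99,c=sol]

For the a, +9 each step: 46, 55, 64, 73, 82, 91 → 100 → 109.
B: each term is the sum of the two before it; 1, 7, 8, 15, 23, 38 → 61 → 99.
C: runs through the solfège scale do→ti, so sol, la, ti, do, re, mi → fa → sol.
So the next two triples are [a=100,b=61,c=fa] and [a=109,b=99,c=sol].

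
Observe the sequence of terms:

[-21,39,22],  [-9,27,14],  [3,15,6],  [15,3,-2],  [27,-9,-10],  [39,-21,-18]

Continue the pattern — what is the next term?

First component: +12 each step; -21, -9, 3, 15, 27, 39 → 51.
Second component goes 39, 27, 15, 3, -9, -21 → -33 (−12 each step).
For the third component, −8 each step: 22, 14, 6, -2, -10, -18 → -26.
Putting it together: [51,-33,-26].

[51,-33,-26]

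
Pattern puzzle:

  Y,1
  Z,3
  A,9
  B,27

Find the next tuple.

Letter: Y, Z, A, B → C (letters move forward 1 place in the alphabet, wrapping Z→A).
Second value: 1, 3, 9, 27 → 81 (×3 each step).
Combining the parts gives C,81.

C,81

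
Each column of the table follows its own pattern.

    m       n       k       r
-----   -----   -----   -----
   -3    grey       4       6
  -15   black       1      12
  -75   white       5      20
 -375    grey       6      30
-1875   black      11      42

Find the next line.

-9375  white  17  56

Column m goes -3, -15, -75, -375, -1875 → -9375 (×5 each step).
Column n: repeats grey → black → white, so grey, black, white, grey, black → white.
For the column k, each term is the sum of the two before it: 4, 1, 5, 6, 11 → 17.
For the column r, differences are 6, 8, 10, … (increasing by 2 each time): 6, 12, 20, 30, 42 → 56.
Putting it together: -9375  white  17  56.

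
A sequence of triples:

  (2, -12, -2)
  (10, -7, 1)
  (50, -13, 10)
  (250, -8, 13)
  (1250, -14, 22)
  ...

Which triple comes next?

First part — ×5 each step: 2, 10, 50, 250, 1250 → 6250.
Second part: -12, -7, -13, -8, -14 → -9 (alternating steps +5, −6, +5, −6, …).
Third part — alternating steps +3, +9, +3, +9, …: -2, 1, 10, 13, 22 → 25.
Putting it together: (6250, -9, 25).

(6250, -9, 25)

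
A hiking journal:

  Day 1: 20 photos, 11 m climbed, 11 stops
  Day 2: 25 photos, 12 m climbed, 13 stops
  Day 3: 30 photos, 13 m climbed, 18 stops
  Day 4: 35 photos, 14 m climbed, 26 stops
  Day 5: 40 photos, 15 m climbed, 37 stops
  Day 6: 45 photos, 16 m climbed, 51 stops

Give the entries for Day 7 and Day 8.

50 photos, 17 m climbed, 68 stops; 55 photos, 18 m climbed, 88 stops

Photos: +5 each step; 20, 25, 30, 35, 40, 45 → 50 → 55.
M climbed: +1 each step, so 11, 12, 13, 14, 15, 16 → 17 → 18.
For the stops, differences are 2, 5, 8, … (increasing by 3 each time): 11, 13, 18, 26, 37, 51 → 68 → 88.
Putting the parts together: 50 photos, 17 m climbed, 68 stops and then 55 photos, 18 m climbed, 88 stops.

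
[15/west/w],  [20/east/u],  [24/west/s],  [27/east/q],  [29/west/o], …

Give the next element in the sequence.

[30/east/m]

First coordinate: 15, 20, 24, 27, 29 → 30 (differences are 5, 4, 3, … (decreasing by 1 each time)).
Direction: alternates west ↔ east, so west, east, west, east, west → east.
Letter goes w, u, s, q, o → m (letters move back 2 places in the alphabet).
So the next element is [30/east/m].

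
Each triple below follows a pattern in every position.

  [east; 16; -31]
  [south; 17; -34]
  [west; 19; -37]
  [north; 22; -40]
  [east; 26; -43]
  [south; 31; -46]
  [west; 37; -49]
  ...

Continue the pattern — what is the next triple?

Direction goes east, south, west, north, east, south, west → north (repeats east → south → west → north).
Second value — differences are 1, 2, 3, … (increasing by 1 each time): 16, 17, 19, 22, 26, 31, 37 → 44.
Third value goes -31, -34, -37, -40, -43, -46, -49 → -52 (−3 each step).
Putting it together: [north; 44; -52].

[north; 44; -52]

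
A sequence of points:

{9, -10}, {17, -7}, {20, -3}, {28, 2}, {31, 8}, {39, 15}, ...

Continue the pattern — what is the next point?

First value: alternating steps +8, +3, +8, +3, …; 9, 17, 20, 28, 31, 39 → 42.
Second value — differences are 3, 4, 5, … (increasing by 1 each time): -10, -7, -3, 2, 8, 15 → 23.
Combining the parts gives {42, 23}.

{42, 23}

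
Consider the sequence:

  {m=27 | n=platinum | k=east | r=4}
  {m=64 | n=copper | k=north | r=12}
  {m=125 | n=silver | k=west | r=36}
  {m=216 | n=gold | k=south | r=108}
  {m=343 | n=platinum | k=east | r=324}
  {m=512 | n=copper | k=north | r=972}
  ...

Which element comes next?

{m=729 | n=silver | k=west | r=2916}

M: perfect cubes: 3³, 4³, 5³, …; 27, 64, 125, 216, 343, 512 → 729.
For the n, repeats platinum → copper → silver → gold: platinum, copper, silver, gold, platinum, copper → silver.
K goes east, north, west, south, east, north → west (repeats east → north → west → south).
R goes 4, 12, 36, 108, 324, 972 → 2916 (×3 each step).
Putting it together: {m=729 | n=silver | k=west | r=2916}.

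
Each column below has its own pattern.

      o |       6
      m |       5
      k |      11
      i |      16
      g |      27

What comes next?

e  43

Letter: letters move back 2 places in the alphabet; o, m, k, i, g → e.
Second component goes 6, 5, 11, 16, 27 → 43 (each term is the sum of the two before it).
Combining the parts gives e  43.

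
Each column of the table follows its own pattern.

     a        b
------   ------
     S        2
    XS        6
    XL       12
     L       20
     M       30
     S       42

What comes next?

Column a goes S, XS, XL, L, M, S → XS (repeats S → XS → XL → L → M).
Column b — differences are 4, 6, 8, … (increasing by 2 each time): 2, 6, 12, 20, 30, 42 → 56.
Putting it together: XS  56.

XS  56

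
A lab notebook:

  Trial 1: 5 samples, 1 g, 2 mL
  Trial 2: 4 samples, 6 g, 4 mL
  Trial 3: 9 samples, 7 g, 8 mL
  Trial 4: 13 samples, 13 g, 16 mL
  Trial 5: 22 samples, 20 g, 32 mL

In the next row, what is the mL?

64

ML: ×2 each step; 2, 4, 8, 16, 32 → 64.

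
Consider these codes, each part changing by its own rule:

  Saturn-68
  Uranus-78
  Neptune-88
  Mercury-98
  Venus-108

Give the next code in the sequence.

For the planet, runs through the planets Mercury→Neptune: Saturn, Uranus, Neptune, Mercury, Venus → Earth.
For the second component, +10 each step: 68, 78, 88, 98, 108 → 118.
So the next code is Earth-118.

Earth-118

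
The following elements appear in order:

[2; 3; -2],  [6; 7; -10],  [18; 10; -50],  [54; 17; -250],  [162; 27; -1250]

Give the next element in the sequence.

[486; 44; -6250]

First entry — ×3 each step: 2, 6, 18, 54, 162 → 486.
Second entry: 3, 7, 10, 17, 27 → 44 (each term is the sum of the two before it).
Third entry: ×5 each step, so -2, -10, -50, -250, -1250 → -6250.
Putting it together: [486; 44; -6250].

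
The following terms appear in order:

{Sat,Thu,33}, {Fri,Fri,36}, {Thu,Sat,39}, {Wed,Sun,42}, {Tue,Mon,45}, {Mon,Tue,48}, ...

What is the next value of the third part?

Third part: 33, 36, 39, 42, 45, 48 → 51 (+3 each step).

51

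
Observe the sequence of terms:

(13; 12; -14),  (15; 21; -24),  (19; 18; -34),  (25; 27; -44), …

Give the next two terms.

(33; 24; -54), (43; 33; -64)

First part goes 13, 15, 19, 25 → 33 → 43 (differences are 2, 4, 6, … (increasing by 2 each time)).
For the second part, alternating steps +9, −3, +9, −3, …: 12, 21, 18, 27 → 24 → 33.
Third part: −10 each step, so -14, -24, -34, -44 → -54 → -64.
Putting the parts together: (33; 24; -54) and then (43; 33; -64).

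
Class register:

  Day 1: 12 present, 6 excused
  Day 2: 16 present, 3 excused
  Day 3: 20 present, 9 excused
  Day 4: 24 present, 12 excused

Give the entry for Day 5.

Present: +4 each step; 12, 16, 20, 24 → 28.
Excused: 6, 3, 9, 12 → 21 (each term is the sum of the two before it).
Putting it together: 28 present, 21 excused.

28 present, 21 excused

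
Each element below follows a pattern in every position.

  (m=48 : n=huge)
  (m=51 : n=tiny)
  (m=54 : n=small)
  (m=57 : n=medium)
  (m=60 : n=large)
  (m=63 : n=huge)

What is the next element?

(m=66 : n=tiny)

M goes 48, 51, 54, 57, 60, 63 → 66 (+3 each step).
For the n, repeats huge → tiny → small → medium → large: huge, tiny, small, medium, large, huge → tiny.
Putting it together: (m=66 : n=tiny).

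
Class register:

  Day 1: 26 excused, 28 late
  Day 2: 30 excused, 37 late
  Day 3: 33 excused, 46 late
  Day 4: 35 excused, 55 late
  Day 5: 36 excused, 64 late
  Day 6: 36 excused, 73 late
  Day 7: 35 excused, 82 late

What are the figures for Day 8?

For the excused, differences are 4, 3, 2, … (decreasing by 1 each time): 26, 30, 33, 35, 36, 36, 35 → 33.
Late goes 28, 37, 46, 55, 64, 73, 82 → 91 (+9 each step).
So the next line is 33 excused, 91 late.

33 excused, 91 late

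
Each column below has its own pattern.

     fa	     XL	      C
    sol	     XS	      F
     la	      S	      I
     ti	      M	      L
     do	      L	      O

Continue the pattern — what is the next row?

For the note, runs through the solfège scale do→ti: fa, sol, la, ti, do → re.
Size: runs through clothing sizes XS→XL, so XL, XS, S, M, L → XL.
Letter goes C, F, I, L, O → R (letters move forward 3 places in the alphabet).
So the next row is re  XL  R.

re  XL  R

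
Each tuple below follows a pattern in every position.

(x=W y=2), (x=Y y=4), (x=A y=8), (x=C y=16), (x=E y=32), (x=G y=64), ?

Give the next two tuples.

X — letters move forward 2 places in the alphabet, wrapping Z→A: W, Y, A, C, E, G → I → K.
Y goes 2, 4, 8, 16, 32, 64 → 128 → 256 (×2 each step).
Putting the parts together: (x=I y=128) and then (x=K y=256).

(x=I y=128), (x=K y=256)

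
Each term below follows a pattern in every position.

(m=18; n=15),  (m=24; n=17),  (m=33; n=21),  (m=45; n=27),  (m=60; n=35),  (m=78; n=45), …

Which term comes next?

(m=99; n=57)

M goes 18, 24, 33, 45, 60, 78 → 99 (differences are 6, 9, 12, … (increasing by 3 each time)).
N goes 15, 17, 21, 27, 35, 45 → 57 (differences are 2, 4, 6, … (increasing by 2 each time)).
Combining the parts gives (m=99; n=57).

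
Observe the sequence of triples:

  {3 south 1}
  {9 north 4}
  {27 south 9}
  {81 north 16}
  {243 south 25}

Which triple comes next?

For the first component, ×3 each step: 3, 9, 27, 81, 243 → 729.
Direction — alternates south ↔ north: south, north, south, north, south → north.
Third component: 1, 4, 9, 16, 25 → 36 (perfect squares: 1², 2², 3², …).
Putting it together: {729 north 36}.

{729 north 36}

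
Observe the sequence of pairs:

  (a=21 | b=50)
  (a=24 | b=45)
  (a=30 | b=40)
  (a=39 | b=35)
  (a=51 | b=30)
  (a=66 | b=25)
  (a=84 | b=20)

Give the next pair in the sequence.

A goes 21, 24, 30, 39, 51, 66, 84 → 105 (differences are 3, 6, 9, … (increasing by 3 each time)).
For the b, −5 each step: 50, 45, 40, 35, 30, 25, 20 → 15.
Combining the parts gives (a=105 | b=15).

(a=105 | b=15)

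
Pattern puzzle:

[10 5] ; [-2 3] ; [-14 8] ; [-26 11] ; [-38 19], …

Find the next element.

For the first slot, −12 each step: 10, -2, -14, -26, -38 → -50.
Second slot goes 5, 3, 8, 11, 19 → 30 (each term is the sum of the two before it).
So the next element is [-50 30].

[-50 30]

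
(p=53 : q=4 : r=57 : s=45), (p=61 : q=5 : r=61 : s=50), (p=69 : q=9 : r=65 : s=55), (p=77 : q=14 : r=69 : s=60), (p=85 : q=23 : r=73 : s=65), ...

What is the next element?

P: 53, 61, 69, 77, 85 → 93 (+8 each step).
For the q, each term is the sum of the two before it: 4, 5, 9, 14, 23 → 37.
R — +4 each step: 57, 61, 65, 69, 73 → 77.
S: +5 each step; 45, 50, 55, 60, 65 → 70.
Combining the parts gives (p=93 : q=37 : r=77 : s=70).

(p=93 : q=37 : r=77 : s=70)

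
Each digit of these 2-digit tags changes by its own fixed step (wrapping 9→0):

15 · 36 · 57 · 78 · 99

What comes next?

10

First digit goes 1, 3, 5, 7, 9 → 1 (+2 each step, mod 10).
Second digit: +1 each step, mod 10, so 5, 6, 7, 8, 9 → 0.
Putting it together: 10.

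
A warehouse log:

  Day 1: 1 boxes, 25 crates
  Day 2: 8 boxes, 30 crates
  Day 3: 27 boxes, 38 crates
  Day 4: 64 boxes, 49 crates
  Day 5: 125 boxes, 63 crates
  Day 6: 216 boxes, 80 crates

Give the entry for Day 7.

343 boxes, 100 crates

Boxes — perfect cubes: 1³, 2³, 3³, …: 1, 8, 27, 64, 125, 216 → 343.
For the crates, differences are 5, 8, 11, … (increasing by 3 each time): 25, 30, 38, 49, 63, 80 → 100.
So the next record is 343 boxes, 100 crates.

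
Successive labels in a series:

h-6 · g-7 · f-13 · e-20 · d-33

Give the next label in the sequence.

Letter: h, g, f, e, d → c (letters move back 1 place in the alphabet).
Second component: each term is the sum of the two before it, so 6, 7, 13, 20, 33 → 53.
So the next label is c-53.

c-53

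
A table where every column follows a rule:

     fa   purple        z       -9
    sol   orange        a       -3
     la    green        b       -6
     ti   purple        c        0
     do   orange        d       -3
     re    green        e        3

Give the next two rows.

Note goes fa, sol, la, ti, do, re → mi → fa (runs through the solfège scale do→ti).
Colour: repeats purple → orange → green, so purple, orange, green, purple, orange, green → purple → orange.
Letter — letters move forward 1 place in the alphabet, wrapping Z→A: z, a, b, c, d, e → f → g.
For the fourth component, alternating steps +6, −3, +6, −3, …: -9, -3, -6, 0, -3, 3 → 0 → 6.
So the next two rows are mi  purple  f  0 and fa  orange  g  6.

mi  purple  f  0; fa  orange  g  6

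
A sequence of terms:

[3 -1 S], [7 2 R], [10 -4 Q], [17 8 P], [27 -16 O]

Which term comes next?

First entry: 3, 7, 10, 17, 27 → 44 (each term is the sum of the two before it).
Second entry: ×(-2) each step, so -1, 2, -4, 8, -16 → 32.
Letter — letters move back 1 place in the alphabet: S, R, Q, P, O → N.
Putting it together: [44 32 N].

[44 32 N]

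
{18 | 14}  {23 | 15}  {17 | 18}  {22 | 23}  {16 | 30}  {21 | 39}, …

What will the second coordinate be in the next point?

50

Second coordinate: differences are 1, 3, 5, … (increasing by 2 each time); 14, 15, 18, 23, 30, 39 → 50.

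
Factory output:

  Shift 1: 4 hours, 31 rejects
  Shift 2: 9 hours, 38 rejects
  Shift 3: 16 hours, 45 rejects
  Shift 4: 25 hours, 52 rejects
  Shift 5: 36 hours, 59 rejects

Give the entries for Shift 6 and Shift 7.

Hours — perfect squares: 2², 3², 4², …: 4, 9, 16, 25, 36 → 49 → 64.
Rejects — +7 each step: 31, 38, 45, 52, 59 → 66 → 73.
Putting the parts together: 49 hours, 66 rejects and then 64 hours, 73 rejects.

49 hours, 66 rejects; 64 hours, 73 rejects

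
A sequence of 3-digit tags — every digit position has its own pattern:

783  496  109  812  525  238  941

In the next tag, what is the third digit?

First digit goes 7, 4, 1, 8, 5, 2, 9 → 6 (−3 each step, mod 10).
Second digit goes 8, 9, 0, 1, 2, 3, 4 → 5 (+1 each step, mod 10).
Third digit: +3 each step, mod 10; 3, 6, 9, 2, 5, 8, 1 → 4.

4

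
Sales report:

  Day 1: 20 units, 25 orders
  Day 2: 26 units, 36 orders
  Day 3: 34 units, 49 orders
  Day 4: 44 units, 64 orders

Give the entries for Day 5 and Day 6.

Units goes 20, 26, 34, 44 → 56 → 70 (differences are 6, 8, 10, … (increasing by 2 each time)).
Orders: 25, 36, 49, 64 → 81 → 100 (perfect squares: 5², 6², 7², …).
Putting the parts together: 56 units, 81 orders and then 70 units, 100 orders.

56 units, 81 orders; 70 units, 100 orders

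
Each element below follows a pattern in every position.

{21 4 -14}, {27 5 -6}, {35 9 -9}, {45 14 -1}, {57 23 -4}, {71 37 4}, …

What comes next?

{87 60 1}

First component: 21, 27, 35, 45, 57, 71 → 87 (differences are 6, 8, 10, … (increasing by 2 each time)).
Second component: each term is the sum of the two before it; 4, 5, 9, 14, 23, 37 → 60.
Third component — alternating steps +8, −3, +8, −3, …: -14, -6, -9, -1, -4, 4 → 1.
So the next element is {87 60 1}.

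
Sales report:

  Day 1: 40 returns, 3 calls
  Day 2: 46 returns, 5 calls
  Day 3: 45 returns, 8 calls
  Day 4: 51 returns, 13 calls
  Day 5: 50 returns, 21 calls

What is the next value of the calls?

Calls: each term is the sum of the two before it, so 3, 5, 8, 13, 21 → 34.

34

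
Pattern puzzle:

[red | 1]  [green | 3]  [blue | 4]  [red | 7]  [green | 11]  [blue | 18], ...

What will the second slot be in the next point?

29

Colour — repeats red → green → blue: red, green, blue, red, green, blue → red.
Second slot — each term is the sum of the two before it: 1, 3, 4, 7, 11, 18 → 29.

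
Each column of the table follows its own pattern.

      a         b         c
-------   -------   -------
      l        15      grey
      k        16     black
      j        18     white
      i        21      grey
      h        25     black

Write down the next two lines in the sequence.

g  30  white; f  36  grey

Column a — letters move back 1 place in the alphabet: l, k, j, i, h → g → f.
Column b — differences are 1, 2, 3, … (increasing by 1 each time): 15, 16, 18, 21, 25 → 30 → 36.
Column c: grey, black, white, grey, black → white → grey (repeats grey → black → white).
So the next two lines are g  30  white and f  36  grey.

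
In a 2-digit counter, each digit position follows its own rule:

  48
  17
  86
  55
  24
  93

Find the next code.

62

First digit — −3 each step, mod 10: 4, 1, 8, 5, 2, 9 → 6.
Second digit — −1 each step, mod 10: 8, 7, 6, 5, 4, 3 → 2.
So the next code is 62.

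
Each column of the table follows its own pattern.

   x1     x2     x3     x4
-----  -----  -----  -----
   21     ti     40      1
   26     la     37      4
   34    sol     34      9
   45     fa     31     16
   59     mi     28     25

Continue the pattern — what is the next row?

Column x1: 21, 26, 34, 45, 59 → 76 (differences are 5, 8, 11, … (increasing by 3 each time)).
Column x2: runs backward through the solfège scale do→ti, so ti, la, sol, fa, mi → re.
Column x3 goes 40, 37, 34, 31, 28 → 25 (−3 each step).
For the column x4, perfect squares: 1², 2², 3², …: 1, 4, 9, 16, 25 → 36.
Combining the parts gives 76  re  25  36.

76  re  25  36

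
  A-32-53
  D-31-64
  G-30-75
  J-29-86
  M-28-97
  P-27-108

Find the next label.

S-26-119

For the letter, letters move forward 3 places in the alphabet: A, D, G, J, M, P → S.
Second component goes 32, 31, 30, 29, 28, 27 → 26 (−1 each step).
Third component: +11 each step; 53, 64, 75, 86, 97, 108 → 119.
Putting it together: S-26-119.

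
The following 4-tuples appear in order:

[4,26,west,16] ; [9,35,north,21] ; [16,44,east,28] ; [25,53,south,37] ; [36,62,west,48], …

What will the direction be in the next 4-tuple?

north

Direction: repeats west → north → east → south, so west, north, east, south, west → north.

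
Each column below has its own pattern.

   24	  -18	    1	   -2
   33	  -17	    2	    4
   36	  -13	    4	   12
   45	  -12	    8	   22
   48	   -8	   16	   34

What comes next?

57  -7  32  48

First component goes 24, 33, 36, 45, 48 → 57 (alternating steps +9, +3, +9, +3, …).
For the second component, alternating steps +1, +4, +1, +4, …: -18, -17, -13, -12, -8 → -7.
Third component: ×2 each step, so 1, 2, 4, 8, 16 → 32.
Fourth component — differences are 6, 8, 10, … (increasing by 2 each time): -2, 4, 12, 22, 34 → 48.
Combining the parts gives 57  -7  32  48.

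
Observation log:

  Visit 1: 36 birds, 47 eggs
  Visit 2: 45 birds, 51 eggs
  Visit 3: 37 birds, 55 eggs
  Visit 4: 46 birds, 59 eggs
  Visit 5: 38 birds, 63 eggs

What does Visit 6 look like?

47 birds, 67 eggs

Birds goes 36, 45, 37, 46, 38 → 47 (alternating steps +9, −8, +9, −8, …).
Eggs: +4 each step, so 47, 51, 55, 59, 63 → 67.
So the next line is 47 birds, 67 eggs.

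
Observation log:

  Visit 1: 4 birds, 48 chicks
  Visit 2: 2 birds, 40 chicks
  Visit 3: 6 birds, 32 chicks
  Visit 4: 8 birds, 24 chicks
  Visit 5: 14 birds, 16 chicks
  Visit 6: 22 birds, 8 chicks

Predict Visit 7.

Birds: 4, 2, 6, 8, 14, 22 → 36 (each term is the sum of the two before it).
Chicks — −8 each step: 48, 40, 32, 24, 16, 8 → 0.
Combining the parts gives 36 birds, 0 chicks.

36 birds, 0 chicks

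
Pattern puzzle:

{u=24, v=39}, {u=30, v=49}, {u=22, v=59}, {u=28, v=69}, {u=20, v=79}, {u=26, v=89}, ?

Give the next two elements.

{u=18, v=99}, {u=24, v=109}

U goes 24, 30, 22, 28, 20, 26 → 18 → 24 (alternating steps +6, −8, +6, −8, …).
V goes 39, 49, 59, 69, 79, 89 → 99 → 109 (+10 each step).
Putting the parts together: {u=18, v=99} and then {u=24, v=109}.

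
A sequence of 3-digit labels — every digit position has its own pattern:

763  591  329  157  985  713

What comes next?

541

First digit: −2 each step, mod 10; 7, 5, 3, 1, 9, 7 → 5.
For the second digit, +3 each step, mod 10: 6, 9, 2, 5, 8, 1 → 4.
Third digit: −2 each step, mod 10, so 3, 1, 9, 7, 5, 3 → 1.
Putting it together: 541.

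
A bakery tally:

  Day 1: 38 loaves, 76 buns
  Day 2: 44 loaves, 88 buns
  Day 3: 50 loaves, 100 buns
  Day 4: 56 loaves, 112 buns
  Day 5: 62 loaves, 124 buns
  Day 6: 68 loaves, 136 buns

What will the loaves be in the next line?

74

For the loaves, +6 each step: 38, 44, 50, 56, 62, 68 → 74.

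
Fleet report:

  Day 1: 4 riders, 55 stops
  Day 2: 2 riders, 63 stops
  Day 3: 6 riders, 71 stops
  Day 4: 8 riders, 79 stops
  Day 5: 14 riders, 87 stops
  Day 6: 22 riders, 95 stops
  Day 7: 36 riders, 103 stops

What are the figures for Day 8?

58 riders, 111 stops

For the riders, each term is the sum of the two before it: 4, 2, 6, 8, 14, 22, 36 → 58.
Stops: 55, 63, 71, 79, 87, 95, 103 → 111 (+8 each step).
Combining the parts gives 58 riders, 111 stops.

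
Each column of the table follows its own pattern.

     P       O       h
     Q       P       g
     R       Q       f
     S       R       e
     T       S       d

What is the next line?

U  T  c

For the first letter, letters move forward 1 place in the alphabet: P, Q, R, S, T → U.
Second letter — letters move forward 1 place in the alphabet: O, P, Q, R, S → T.
Third letter: letters move back 1 place in the alphabet; h, g, f, e, d → c.
Putting it together: U  T  c.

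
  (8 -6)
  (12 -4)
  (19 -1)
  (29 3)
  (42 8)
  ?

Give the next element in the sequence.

First component goes 8, 12, 19, 29, 42 → 58 (differences are 4, 7, 10, … (increasing by 3 each time)).
For the second component, differences are 2, 3, 4, … (increasing by 1 each time): -6, -4, -1, 3, 8 → 14.
Combining the parts gives (58 14).

(58 14)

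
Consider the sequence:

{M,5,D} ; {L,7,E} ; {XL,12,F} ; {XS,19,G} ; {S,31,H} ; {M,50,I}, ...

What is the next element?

{L,81,J}

Size: repeats M → L → XL → XS → S, so M, L, XL, XS, S, M → L.
Second value — each term is the sum of the two before it: 5, 7, 12, 19, 31, 50 → 81.
For the letter, letters move forward 1 place in the alphabet: D, E, F, G, H, I → J.
Putting it together: {L,81,J}.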